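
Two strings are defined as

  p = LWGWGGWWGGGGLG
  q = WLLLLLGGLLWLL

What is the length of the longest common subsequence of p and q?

5

Pick L at p[1]=q[6] → G at p[3]=q[7] → G at p[5]=q[8] → W at p[7]=q[11] → L at p[13]=q[13]; all 5 characters appear in both, in order. dp[14][13] = 5 confirms this is the maximum.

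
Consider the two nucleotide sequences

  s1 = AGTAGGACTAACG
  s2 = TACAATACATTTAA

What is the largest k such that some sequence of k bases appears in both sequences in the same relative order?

7

Match A at s1[1]=s2[5], T at s1[3]=s2[6], A at s1[4]=s2[7], A at s1[7]=s2[9], T at s1[9]=s2[12], A at s1[10]=s2[13], A at s1[11]=s2[14] — 7 bases in the same relative order in both. The LCS DP gives dp[13][14] = 7, so this is optimal.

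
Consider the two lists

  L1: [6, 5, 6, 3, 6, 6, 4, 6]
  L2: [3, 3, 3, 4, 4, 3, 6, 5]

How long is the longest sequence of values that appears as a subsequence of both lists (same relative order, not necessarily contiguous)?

3

Pick 3 [4,3], then 4 [7,5], then 6 [8,7]; all 3 values appear in both, in order. Since dp[8][8] = 3, nothing longer is possible.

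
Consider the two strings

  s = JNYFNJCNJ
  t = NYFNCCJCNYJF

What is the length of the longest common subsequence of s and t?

One common subsequence of length 8: N (s #2, t #1), then Y (s #3, t #2), then F (s #4, t #3), then N (s #5, t #4), then J (s #6, t #7), then C (s #7, t #8), then N (s #8, t #9), then J (s #9, t #11), and the DP table's final entry dp[9][12] is also 8, so no common subsequence is longer.

8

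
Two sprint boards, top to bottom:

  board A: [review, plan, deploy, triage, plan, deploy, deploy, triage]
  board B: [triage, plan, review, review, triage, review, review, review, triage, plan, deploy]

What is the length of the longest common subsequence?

Taking review (board A #1, board B #8), then triage (board A #4, board B #9), then plan (board A #5, board B #10), then deploy (board A #7, board B #11) gives a common subsequence of length 4. The LCS DP gives dp[8][11] = 4, so this is optimal.

4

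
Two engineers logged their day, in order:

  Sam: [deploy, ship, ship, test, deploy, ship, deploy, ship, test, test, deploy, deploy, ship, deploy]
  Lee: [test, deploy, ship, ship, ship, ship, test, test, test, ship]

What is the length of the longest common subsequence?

8

Taking deploy (Sam #1, Lee #2) → ship (Sam #2, Lee #3) → ship (Sam #3, Lee #4) → ship (Sam #6, Lee #5) → ship (Sam #8, Lee #6) → test (Sam #9, Lee #8) → test (Sam #10, Lee #9) → ship (Sam #13, Lee #10) gives a common subsequence of length 8. dp[14][10] = 8 confirms this is the maximum.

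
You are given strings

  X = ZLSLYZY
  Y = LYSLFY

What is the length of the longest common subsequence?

Taking L at X[2]=Y[1] → S at X[3]=Y[3] → L at X[4]=Y[4] → Y at X[7]=Y[6] gives a common subsequence of length 4, and the DP table's final entry dp[7][6] is also 4, so no common subsequence is longer.

4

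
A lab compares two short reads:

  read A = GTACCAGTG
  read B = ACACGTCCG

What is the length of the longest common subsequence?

Taking A [3,1], then C [4,2], then C [5,4], then G [7,5], then T [8,6], then G [9,9] gives a common subsequence of length 6, and the DP table's final entry dp[9][9] is also 6, so no common subsequence is longer.

6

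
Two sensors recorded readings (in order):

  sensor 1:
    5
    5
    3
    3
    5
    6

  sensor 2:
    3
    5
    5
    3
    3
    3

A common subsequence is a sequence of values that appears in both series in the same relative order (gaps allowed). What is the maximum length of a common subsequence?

Let dp[i][j] be the LCS length of the first i values of sensor 1 and the first j values of sensor 2. dp[i][j] = dp[i-1][j-1]+1 when the i-th and j-th values match, else max(dp[i-1][j], dp[i][j-1]).
    ·  3  5  5  3  3  3
 ·  0  0  0  0  0  0  0
 5  0  0  1  1  1  1  1
 5  0  0  1  2  2  2  2
 3  0  1  1  2  3  3  3
 3  0  1  1  2  3  4  4
 5  0  1  2  2  3  4  4
 6  0  1  2  2  3  4  4
dp[6][6] = 4. One LCS (by backtracking along matches): 5, 5, 3, 3.

4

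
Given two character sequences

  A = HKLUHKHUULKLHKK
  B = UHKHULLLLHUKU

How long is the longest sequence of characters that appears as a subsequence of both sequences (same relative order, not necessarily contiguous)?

Taking U [4,1], H [5,2], K [6,3], H [7,4], U [8,5], L [10,8], L [12,9], H [13,10], K [14,12] gives a common subsequence of length 9, and the DP table's final entry dp[15][13] is also 9, so no common subsequence is longer.

9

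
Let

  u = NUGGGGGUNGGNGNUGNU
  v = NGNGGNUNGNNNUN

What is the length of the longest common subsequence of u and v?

11

Match N [1,1], then G [3,2], then G [4,4], then G [5,5], then U [8,7], then N [9,8], then G [10,9], then N [12,11], then N [14,12], then U [15,13], then N [17,14] — 11 characters in the same relative order in both. Since dp[18][14] = 11, nothing longer is possible.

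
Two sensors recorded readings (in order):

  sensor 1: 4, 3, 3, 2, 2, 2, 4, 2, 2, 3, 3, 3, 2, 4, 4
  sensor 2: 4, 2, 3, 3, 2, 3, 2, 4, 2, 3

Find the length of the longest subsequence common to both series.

Let dp[i][j] be the LCS length of the first i values of sensor 1 and the first j values of sensor 2. dp[i][j] = dp[i-1][j-1]+1 when the i-th and j-th values match, else max(dp[i-1][j], dp[i][j-1]).
    ·  4  2  3  3  2  3  2  4  2  3
 ·  0  0  0  0  0  0  0  0  0  0  0
 4  0  1  1  1  1  1  1  1  1  1  1
 3  0  1  1  2  2  2  2  2  2  2  2
 3  0  1  1  2  3  3  3  3  3  3  3
 2  0  1  2  2  3  4  4  4  4  4  4
 2  0  1  2  2  3  4  4  5  5  5  5
 2  0  1  2  2  3  4  4  5  5  6  6
 4  0  1  2  2  3  4  4  5  6  6  6
 2  0  1  2  2  3  4  4  5  6  7  7
 2  0  1  2  2  3  4  4  5  6  7  7
 3  0  1  2  3  3  4  5  5  6  7  8
 3  0  1  2  3  4  4  5  5  6  7  8
 3  0  1  2  3  4  4  5  5  6  7  8
 2  0  1  2  3  4  5  5  6  6  7  8
 4  0  1  2  3  4  5  5  6  7  7  8
 4  0  1  2  3  4  5  5  6  7  7  8
dp[15][10] = 8. One LCS (by backtracking along matches): 4, 3, 3, 2, 2, 4, 2, 3.

8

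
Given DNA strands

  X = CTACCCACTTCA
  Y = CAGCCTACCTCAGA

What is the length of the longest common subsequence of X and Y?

Match C [1,1], A [3,2], C [4,4], C [5,5], C [6,8], C [8,9], T [10,10], C [11,11], A [12,14] — 9 bases in the same relative order in both, and the DP table's final entry dp[12][14] is also 9, so no common subsequence is longer.

9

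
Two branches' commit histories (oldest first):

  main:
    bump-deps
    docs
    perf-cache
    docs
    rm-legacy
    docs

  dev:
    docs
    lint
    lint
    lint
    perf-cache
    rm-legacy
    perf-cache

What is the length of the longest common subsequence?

Pick docs [2,1], then perf-cache [3,5], then rm-legacy [5,6]; all 3 commits appear in both, in order. Since dp[6][7] = 3, nothing longer is possible.

3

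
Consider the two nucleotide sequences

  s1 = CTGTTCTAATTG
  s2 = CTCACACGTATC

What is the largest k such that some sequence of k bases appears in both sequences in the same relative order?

7

Taking C (s1 #1, s2 #1); then T (s1 #5, s2 #2); then C (s1 #6, s2 #3); then A (s1 #8, s2 #4); then A (s1 #9, s2 #6); then T (s1 #10, s2 #9); then T (s1 #11, s2 #11) gives a common subsequence of length 7. Since dp[12][12] = 7, nothing longer is possible.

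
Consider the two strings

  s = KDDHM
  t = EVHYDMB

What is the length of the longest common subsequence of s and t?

2

Let dp[i][j] be the LCS length of the first i characters of s and the first j characters of t. dp[i][j] = dp[i-1][j-1]+1 when the i-th and j-th characters match, else max(dp[i-1][j], dp[i][j-1]).
    ·  E  V  H  Y  D  M  B
 ·  0  0  0  0  0  0  0  0
 K  0  0  0  0  0  0  0  0
 D  0  0  0  0  0  1  1  1
 D  0  0  0  0  0  1  1  1
 H  0  0  0  1  1  1  1  1
 M  0  0  0  1  1  1  2  2
dp[5][7] = 2. One LCS (by backtracking along matches): DM.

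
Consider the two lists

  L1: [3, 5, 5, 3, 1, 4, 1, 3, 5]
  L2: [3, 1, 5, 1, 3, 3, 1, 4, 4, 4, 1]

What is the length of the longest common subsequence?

6

Pick 3 [1,1], 5 [2,3], 3 [4,6], 1 [5,7], 4 [6,10], 1 [7,11]; all 6 values appear in both, in order, and the DP table's final entry dp[9][11] is also 6, so no common subsequence is longer.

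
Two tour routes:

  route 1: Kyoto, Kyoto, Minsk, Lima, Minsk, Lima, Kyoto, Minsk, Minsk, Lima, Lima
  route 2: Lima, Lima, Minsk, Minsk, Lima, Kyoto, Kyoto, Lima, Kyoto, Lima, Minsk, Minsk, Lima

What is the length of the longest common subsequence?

Pick Kyoto [1,6] → Kyoto [2,7] → Lima [4,8] → Lima [6,10] → Minsk [8,11] → Minsk [9,12] → Lima [11,13]; all 7 stops appear in both, in order, and the DP table's final entry dp[11][13] is also 7, so no common subsequence is longer.

7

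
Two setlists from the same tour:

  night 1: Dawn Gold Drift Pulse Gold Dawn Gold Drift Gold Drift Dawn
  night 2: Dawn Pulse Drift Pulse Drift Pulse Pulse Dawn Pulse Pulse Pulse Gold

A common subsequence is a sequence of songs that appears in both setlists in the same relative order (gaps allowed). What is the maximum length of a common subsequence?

One common subsequence of length 5: Dawn [1,1] → Drift [3,5] → Pulse [4,7] → Dawn [6,8] → Gold [9,12], and the DP table's final entry dp[11][12] is also 5, so no common subsequence is longer.

5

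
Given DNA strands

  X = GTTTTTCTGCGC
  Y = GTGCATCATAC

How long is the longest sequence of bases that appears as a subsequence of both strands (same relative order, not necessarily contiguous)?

6

Match G (X #1, Y #1), then T (X #2, Y #2), then T (X #6, Y #6), then C (X #7, Y #7), then T (X #8, Y #9), then C (X #12, Y #11) — 6 bases in the same relative order in both. The LCS DP gives dp[12][11] = 6, so this is optimal.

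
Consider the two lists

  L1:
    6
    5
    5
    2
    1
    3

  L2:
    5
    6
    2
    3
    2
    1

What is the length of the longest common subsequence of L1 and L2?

3

One common subsequence of length 3: 6 at L1[1]=L2[2], then 2 at L1[4]=L2[5], then 1 at L1[5]=L2[6]. Since dp[6][6] = 3, nothing longer is possible.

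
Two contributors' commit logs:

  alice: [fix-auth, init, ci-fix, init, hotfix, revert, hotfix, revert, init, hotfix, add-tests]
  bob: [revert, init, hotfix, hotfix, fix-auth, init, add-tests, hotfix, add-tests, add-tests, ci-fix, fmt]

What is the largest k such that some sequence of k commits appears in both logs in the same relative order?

Pick init (alice #4, bob #2), then hotfix (alice #5, bob #3), then hotfix (alice #7, bob #4), then init (alice #9, bob #6), then hotfix (alice #10, bob #8), then add-tests (alice #11, bob #10); all 6 commits appear in both, in order. The LCS DP gives dp[11][12] = 6, so this is optimal.

6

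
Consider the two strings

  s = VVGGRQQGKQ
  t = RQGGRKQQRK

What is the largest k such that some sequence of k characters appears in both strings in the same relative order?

6

Let dp[i][j] be the LCS length of the first i characters of s and the first j characters of t. dp[i][j] = dp[i-1][j-1]+1 when the i-th and j-th characters match, else max(dp[i-1][j], dp[i][j-1]).
    ·  R  Q  G  G  R  K  Q  Q  R  K
 ·  0  0  0  0  0  0  0  0  0  0  0
 V  0  0  0  0  0  0  0  0  0  0  0
 V  0  0  0  0  0  0  0  0  0  0  0
 G  0  0  0  1  1  1  1  1  1  1  1
 G  0  0  0  1  2  2  2  2  2  2  2
 R  0  1  1  1  2  3  3  3  3  3  3
 Q  0  1  2  2  2  3  3  4  4  4  4
 Q  0  1  2  2  2  3  3  4  5  5  5
 G  0  1  2  3  3  3  3  4  5  5  5
 K  0  1  2  3  3  3  4  4  5  5  6
 Q  0  1  2  3  3  3  4  5  5  5  6
dp[10][10] = 6. One LCS (by backtracking along matches): GGRQQK.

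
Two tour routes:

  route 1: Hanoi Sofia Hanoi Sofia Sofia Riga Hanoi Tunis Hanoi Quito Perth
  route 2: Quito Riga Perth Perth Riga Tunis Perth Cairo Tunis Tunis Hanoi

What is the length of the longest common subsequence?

Taking Riga at route 1[6]=route 2[5]; then Tunis at route 1[8]=route 2[10]; then Hanoi at route 1[9]=route 2[11] gives a common subsequence of length 3, and the DP table's final entry dp[11][11] is also 3, so no common subsequence is longer.

3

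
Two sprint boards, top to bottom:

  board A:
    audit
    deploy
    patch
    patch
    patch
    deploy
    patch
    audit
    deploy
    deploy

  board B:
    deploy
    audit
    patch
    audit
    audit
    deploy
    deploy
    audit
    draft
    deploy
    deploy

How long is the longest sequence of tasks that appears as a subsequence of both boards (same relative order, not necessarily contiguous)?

6

Taking audit [1,5]; then deploy [2,6]; then deploy [6,7]; then audit [8,8]; then deploy [9,10]; then deploy [10,11] gives a common subsequence of length 6. Since dp[10][11] = 6, nothing longer is possible.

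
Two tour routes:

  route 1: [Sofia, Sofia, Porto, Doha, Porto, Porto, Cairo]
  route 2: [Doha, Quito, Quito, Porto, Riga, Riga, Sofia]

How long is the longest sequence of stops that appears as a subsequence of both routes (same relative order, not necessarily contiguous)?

2

Taking Doha [4,1], then Porto [5,4] gives a common subsequence of length 2, and the DP table's final entry dp[7][7] is also 2, so no common subsequence is longer.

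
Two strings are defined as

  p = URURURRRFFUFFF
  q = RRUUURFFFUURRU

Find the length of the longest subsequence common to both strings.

7

One common subsequence of length 7: U [1,5], then R [2,6], then U [3,10], then U [5,11], then R [7,12], then R [8,13], then U [11,14], and the DP table's final entry dp[14][14] is also 7, so no common subsequence is longer.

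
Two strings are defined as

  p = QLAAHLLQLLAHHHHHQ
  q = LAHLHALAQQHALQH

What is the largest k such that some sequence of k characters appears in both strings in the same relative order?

Pick L [2,1], A [4,2], H [5,3], L [6,4], L [7,7], Q [8,10], L [9,13], H [16,15]; all 8 characters appear in both, in order, and the DP table's final entry dp[17][15] is also 8, so no common subsequence is longer.

8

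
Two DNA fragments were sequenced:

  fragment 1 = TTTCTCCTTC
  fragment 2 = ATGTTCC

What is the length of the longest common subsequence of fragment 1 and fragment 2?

Pick T at fragment 1[1]=fragment 2[2] → T at fragment 1[3]=fragment 2[4] → T at fragment 1[5]=fragment 2[5] → C at fragment 1[7]=fragment 2[6] → C at fragment 1[10]=fragment 2[7]; all 5 bases appear in both, in order. Since dp[10][7] = 5, nothing longer is possible.

5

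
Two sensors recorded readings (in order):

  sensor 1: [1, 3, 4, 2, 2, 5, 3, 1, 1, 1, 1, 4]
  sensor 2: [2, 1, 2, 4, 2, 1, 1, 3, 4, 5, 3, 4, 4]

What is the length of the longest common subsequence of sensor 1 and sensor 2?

6

Match 1 (sensor 1 #1, sensor 2 #7); then 3 (sensor 1 #2, sensor 2 #8); then 4 (sensor 1 #3, sensor 2 #9); then 5 (sensor 1 #6, sensor 2 #10); then 3 (sensor 1 #7, sensor 2 #11); then 4 (sensor 1 #12, sensor 2 #13) — 6 values in the same relative order in both. The LCS DP gives dp[12][13] = 6, so this is optimal.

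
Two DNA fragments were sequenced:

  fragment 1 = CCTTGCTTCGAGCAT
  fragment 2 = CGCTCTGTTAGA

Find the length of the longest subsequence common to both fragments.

10

Match C (fragment 1 #1, fragment 2 #1); then C (fragment 1 #2, fragment 2 #3); then T (fragment 1 #3, fragment 2 #4); then T (fragment 1 #4, fragment 2 #6); then G (fragment 1 #5, fragment 2 #7); then T (fragment 1 #7, fragment 2 #8); then T (fragment 1 #8, fragment 2 #9); then A (fragment 1 #11, fragment 2 #10); then G (fragment 1 #12, fragment 2 #11); then A (fragment 1 #14, fragment 2 #12) — 10 bases in the same relative order in both. dp[15][12] = 10 confirms this is the maximum.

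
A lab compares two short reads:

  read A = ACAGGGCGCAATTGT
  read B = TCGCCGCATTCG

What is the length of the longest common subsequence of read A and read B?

Taking C at read A[2]=read B[2]; then G at read A[4]=read B[3]; then C at read A[7]=read B[5]; then G at read A[8]=read B[6]; then C at read A[9]=read B[7]; then A at read A[11]=read B[8]; then T at read A[12]=read B[9]; then T at read A[13]=read B[10]; then G at read A[14]=read B[12] gives a common subsequence of length 9. Since dp[15][12] = 9, nothing longer is possible.

9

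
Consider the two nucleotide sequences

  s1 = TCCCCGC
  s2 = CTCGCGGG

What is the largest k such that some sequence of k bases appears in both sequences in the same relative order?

Let dp[i][j] be the LCS length of the first i bases of s1 and the first j bases of s2. dp[i][j] = dp[i-1][j-1]+1 when the i-th and j-th bases match, else max(dp[i-1][j], dp[i][j-1]).
    ·  C  T  C  G  C  G  G  G
 ·  0  0  0  0  0  0  0  0  0
 T  0  0  1  1  1  1  1  1  1
 C  0  1  1  2  2  2  2  2  2
 C  0  1  1  2  2  3  3  3  3
 C  0  1  1  2  2  3  3  3  3
 C  0  1  1  2  2  3  3  3  3
 G  0  1  1  2  3  3  4  4  4
 C  0  1  1  2  3  4  4  4  4
dp[7][8] = 4. One LCS (by backtracking along matches): TCCG.

4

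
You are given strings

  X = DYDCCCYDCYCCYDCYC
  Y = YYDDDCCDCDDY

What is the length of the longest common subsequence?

Pick D at X[1]=Y[4], D at X[3]=Y[5], C at X[4]=Y[6], C at X[5]=Y[7], C at X[6]=Y[9], D at X[8]=Y[10], D at X[14]=Y[11], Y at X[16]=Y[12]; all 8 characters appear in both, in order. dp[17][12] = 8 confirms this is the maximum.

8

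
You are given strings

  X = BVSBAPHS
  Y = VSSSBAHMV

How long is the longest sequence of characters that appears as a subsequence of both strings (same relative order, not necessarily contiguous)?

5

Pick V [2,1] → S [3,4] → B [4,5] → A [5,6] → H [7,7]; all 5 characters appear in both, in order. dp[8][9] = 5 confirms this is the maximum.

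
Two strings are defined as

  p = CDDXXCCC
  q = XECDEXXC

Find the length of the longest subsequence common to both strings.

5

One common subsequence of length 5: C (p #1, q #3) → D (p #2, q #4) → X (p #4, q #6) → X (p #5, q #7) → C (p #8, q #8). Since dp[8][8] = 5, nothing longer is possible.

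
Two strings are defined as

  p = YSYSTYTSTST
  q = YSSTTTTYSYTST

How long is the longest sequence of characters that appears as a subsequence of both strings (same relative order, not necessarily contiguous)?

9

Pick Y [1,1], then S [2,2], then S [4,3], then T [5,7], then Y [6,8], then S [8,9], then T [9,11], then S [10,12], then T [11,13]; all 9 characters appear in both, in order, and the DP table's final entry dp[11][13] is also 9, so no common subsequence is longer.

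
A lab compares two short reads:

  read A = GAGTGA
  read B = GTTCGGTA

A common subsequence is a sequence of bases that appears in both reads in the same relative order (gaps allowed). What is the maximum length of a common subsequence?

Let dp[i][j] be the LCS length of the first i bases of read A and the first j bases of read B. dp[i][j] = dp[i-1][j-1]+1 when the i-th and j-th bases match, else max(dp[i-1][j], dp[i][j-1]).
    ·  G  T  T  C  G  G  T  A
 ·  0  0  0  0  0  0  0  0  0
 G  0  1  1  1  1  1  1  1  1
 A  0  1  1  1  1  1  1  1  2
 G  0  1  1  1  1  2  2  2  2
 T  0  1  2  2  2  2  2  3  3
 G  0  1  2  2  2  3  3  3  3
 A  0  1  2  2  2  3  3  3  4
dp[6][8] = 4. One LCS (by backtracking along matches): GGTA.

4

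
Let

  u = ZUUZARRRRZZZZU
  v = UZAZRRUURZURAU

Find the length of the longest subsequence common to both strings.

8

One common subsequence of length 8: U [3,1], Z [4,2], A [5,3], R [6,5], R [7,6], R [8,9], R [9,12], U [14,14]. The LCS DP gives dp[14][14] = 8, so this is optimal.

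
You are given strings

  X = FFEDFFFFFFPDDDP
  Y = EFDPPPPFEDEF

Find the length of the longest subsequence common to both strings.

5

Taking F [1,2]; then F [2,8]; then E [3,9]; then D [4,10]; then F [10,12] gives a common subsequence of length 5. The LCS DP gives dp[15][12] = 5, so this is optimal.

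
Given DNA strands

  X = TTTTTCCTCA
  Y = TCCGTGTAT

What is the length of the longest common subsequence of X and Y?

5

Let dp[i][j] be the LCS length of the first i bases of X and the first j bases of Y. dp[i][j] = dp[i-1][j-1]+1 when the i-th and j-th bases match, else max(dp[i-1][j], dp[i][j-1]).
    ·  T  C  C  G  T  G  T  A  T
 ·  0  0  0  0  0  0  0  0  0  0
 T  0  1  1  1  1  1  1  1  1  1
 T  0  1  1  1  1  2  2  2  2  2
 T  0  1  1  1  1  2  2  3  3  3
 T  0  1  1  1  1  2  2  3  3  4
 T  0  1  1  1  1  2  2  3  3  4
 C  0  1  2  2  2  2  2  3  3  4
 C  0  1  2  3  3  3  3  3  3  4
 T  0  1  2  3  3  4  4  4  4  4
 C  0  1  2  3  3  4  4  4  4  4
 A  0  1  2  3  3  4  4  4  5  5
dp[10][9] = 5. One LCS (by backtracking along matches): TCCTA.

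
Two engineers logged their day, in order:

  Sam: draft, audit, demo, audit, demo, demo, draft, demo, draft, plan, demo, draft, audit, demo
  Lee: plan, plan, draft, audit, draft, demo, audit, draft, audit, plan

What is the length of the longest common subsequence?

6

One common subsequence of length 6: draft [1,3], then audit [2,4], then demo [3,6], then audit [4,7], then draft [7,8], then plan [10,10]. Since dp[14][10] = 6, nothing longer is possible.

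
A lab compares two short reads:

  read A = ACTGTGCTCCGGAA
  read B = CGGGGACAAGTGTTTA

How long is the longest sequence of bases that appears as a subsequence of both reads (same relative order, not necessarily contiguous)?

7

One common subsequence of length 7: A (read A #1, read B #6) → C (read A #2, read B #7) → T (read A #3, read B #11) → G (read A #4, read B #12) → T (read A #5, read B #14) → T (read A #8, read B #15) → A (read A #14, read B #16). Since dp[14][16] = 7, nothing longer is possible.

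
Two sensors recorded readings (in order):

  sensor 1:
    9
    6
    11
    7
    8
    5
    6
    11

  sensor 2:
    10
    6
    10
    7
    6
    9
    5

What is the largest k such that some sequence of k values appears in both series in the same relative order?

Match 6 at sensor 1[2]=sensor 2[2] → 7 at sensor 1[4]=sensor 2[4] → 5 at sensor 1[6]=sensor 2[7] — 3 values in the same relative order in both, and the DP table's final entry dp[8][7] is also 3, so no common subsequence is longer.

3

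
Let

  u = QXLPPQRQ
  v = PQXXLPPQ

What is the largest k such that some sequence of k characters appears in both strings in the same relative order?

6

Pick Q [1,2], then X [2,4], then L [3,5], then P [4,6], then P [5,7], then Q [8,8]; all 6 characters appear in both, in order. Since dp[8][8] = 6, nothing longer is possible.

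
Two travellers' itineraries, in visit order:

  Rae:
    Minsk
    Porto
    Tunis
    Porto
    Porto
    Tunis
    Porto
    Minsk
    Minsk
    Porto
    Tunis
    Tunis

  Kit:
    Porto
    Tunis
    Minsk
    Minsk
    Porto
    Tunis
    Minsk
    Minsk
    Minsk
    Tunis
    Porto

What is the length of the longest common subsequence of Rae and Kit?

7

Taking Porto at Rae[2]=Kit[1], Tunis at Rae[3]=Kit[2], Porto at Rae[5]=Kit[5], Tunis at Rae[6]=Kit[6], Minsk at Rae[8]=Kit[8], Minsk at Rae[9]=Kit[9], Porto at Rae[10]=Kit[11] gives a common subsequence of length 7. Since dp[12][11] = 7, nothing longer is possible.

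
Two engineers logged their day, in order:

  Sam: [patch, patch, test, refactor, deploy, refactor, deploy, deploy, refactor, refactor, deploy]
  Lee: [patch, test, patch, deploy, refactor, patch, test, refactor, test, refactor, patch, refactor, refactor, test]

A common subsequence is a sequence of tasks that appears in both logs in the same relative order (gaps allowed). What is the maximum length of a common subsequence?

7

Match patch (Sam #1, Lee #3), patch (Sam #2, Lee #6), test (Sam #3, Lee #7), refactor (Sam #4, Lee #8), refactor (Sam #6, Lee #10), refactor (Sam #9, Lee #12), refactor (Sam #10, Lee #13) — 7 tasks in the same relative order in both, and the DP table's final entry dp[11][14] is also 7, so no common subsequence is longer.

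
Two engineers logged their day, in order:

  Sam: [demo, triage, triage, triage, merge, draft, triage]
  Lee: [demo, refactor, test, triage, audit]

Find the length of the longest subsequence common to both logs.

One common subsequence of length 2: demo (Sam #1, Lee #1), triage (Sam #2, Lee #4). The LCS DP gives dp[7][5] = 2, so this is optimal.

2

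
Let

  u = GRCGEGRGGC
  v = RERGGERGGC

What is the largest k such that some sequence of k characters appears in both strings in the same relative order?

Taking G at u[1]=v[4]; then G at u[4]=v[5]; then E at u[5]=v[6]; then R at u[7]=v[7]; then G at u[8]=v[8]; then G at u[9]=v[9]; then C at u[10]=v[10] gives a common subsequence of length 7, and the DP table's final entry dp[10][10] is also 7, so no common subsequence is longer.

7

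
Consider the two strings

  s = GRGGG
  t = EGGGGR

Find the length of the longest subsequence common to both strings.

4

Match G [1,2]; then G [3,3]; then G [4,4]; then G [5,5] — 4 characters in the same relative order in both. Since dp[5][6] = 4, nothing longer is possible.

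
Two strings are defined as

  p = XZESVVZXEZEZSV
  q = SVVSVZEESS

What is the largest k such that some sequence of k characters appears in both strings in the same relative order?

One common subsequence of length 7: S (p #4, q #1) → V (p #5, q #3) → V (p #6, q #5) → Z (p #7, q #6) → E (p #9, q #7) → E (p #11, q #8) → S (p #13, q #10). dp[14][10] = 7 confirms this is the maximum.

7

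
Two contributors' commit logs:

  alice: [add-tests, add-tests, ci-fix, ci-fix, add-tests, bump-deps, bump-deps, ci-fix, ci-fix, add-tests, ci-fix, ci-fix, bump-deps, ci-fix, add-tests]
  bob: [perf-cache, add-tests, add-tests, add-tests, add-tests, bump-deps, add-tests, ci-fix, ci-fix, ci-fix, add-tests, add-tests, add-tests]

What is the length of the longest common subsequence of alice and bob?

One common subsequence of length 9: add-tests at alice[1]=bob[3], then add-tests at alice[2]=bob[4], then add-tests at alice[5]=bob[5], then bump-deps at alice[7]=bob[6], then add-tests at alice[10]=bob[7], then ci-fix at alice[11]=bob[8], then ci-fix at alice[12]=bob[9], then ci-fix at alice[14]=bob[10], then add-tests at alice[15]=bob[13], and the DP table's final entry dp[15][13] is also 9, so no common subsequence is longer.

9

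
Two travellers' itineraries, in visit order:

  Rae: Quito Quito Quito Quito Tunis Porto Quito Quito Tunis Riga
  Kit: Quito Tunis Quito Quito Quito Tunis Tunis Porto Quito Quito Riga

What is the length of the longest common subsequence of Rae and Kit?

Match Quito [1,1], then Quito [2,3], then Quito [3,4], then Quito [4,5], then Tunis [5,7], then Porto [6,8], then Quito [7,9], then Quito [8,10], then Riga [10,11] — 9 stops in the same relative order in both. The LCS DP gives dp[10][11] = 9, so this is optimal.

9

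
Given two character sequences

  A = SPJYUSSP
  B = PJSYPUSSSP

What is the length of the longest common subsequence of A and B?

Match P [2,1]; then J [3,2]; then Y [4,4]; then U [5,6]; then S [6,8]; then S [7,9]; then P [8,10] — 7 characters in the same relative order in both. dp[8][10] = 7 confirms this is the maximum.

7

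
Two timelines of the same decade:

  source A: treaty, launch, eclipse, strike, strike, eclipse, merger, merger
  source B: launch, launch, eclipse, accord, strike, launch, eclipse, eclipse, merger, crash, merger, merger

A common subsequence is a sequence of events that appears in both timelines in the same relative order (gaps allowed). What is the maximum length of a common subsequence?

6

Match launch (source A #2, source B #2) → eclipse (source A #3, source B #3) → strike (source A #4, source B #5) → eclipse (source A #6, source B #8) → merger (source A #7, source B #11) → merger (source A #8, source B #12) — 6 events in the same relative order in both. Since dp[8][12] = 6, nothing longer is possible.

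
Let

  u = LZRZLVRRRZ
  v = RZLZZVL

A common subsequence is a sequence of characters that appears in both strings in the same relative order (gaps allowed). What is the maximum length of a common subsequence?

One common subsequence of length 4: L [1,3]; then Z [2,4]; then Z [4,5]; then L [5,7]. dp[10][7] = 4 confirms this is the maximum.

4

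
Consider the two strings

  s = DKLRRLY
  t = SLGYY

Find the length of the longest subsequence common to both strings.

2

Match L (s #3, t #2); then Y (s #7, t #5) — 2 characters in the same relative order in both, and the DP table's final entry dp[7][5] is also 2, so no common subsequence is longer.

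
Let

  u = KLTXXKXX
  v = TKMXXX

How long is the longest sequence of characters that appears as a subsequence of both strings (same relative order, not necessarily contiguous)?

4

One common subsequence of length 4: K (u #1, v #2), then X (u #5, v #4), then X (u #7, v #5), then X (u #8, v #6). The LCS DP gives dp[8][6] = 4, so this is optimal.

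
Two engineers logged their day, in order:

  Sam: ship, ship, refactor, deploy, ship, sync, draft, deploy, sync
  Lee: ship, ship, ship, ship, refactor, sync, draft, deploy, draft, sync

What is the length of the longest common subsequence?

Pick ship [1,3] → ship [2,4] → refactor [3,5] → sync [6,6] → draft [7,7] → deploy [8,8] → sync [9,10]; all 7 tasks appear in both, in order. dp[9][10] = 7 confirms this is the maximum.

7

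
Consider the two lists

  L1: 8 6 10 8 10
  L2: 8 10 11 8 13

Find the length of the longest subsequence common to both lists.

3

Let dp[i][j] be the LCS length of the first i values of L1 and the first j values of L2. dp[i][j] = dp[i-1][j-1]+1 when the i-th and j-th values match, else max(dp[i-1][j], dp[i][j-1]).
    ·  8 10 11  8 13
 ·  0  0  0  0  0  0
 8  0  1  1  1  1  1
 6  0  1  1  1  1  1
10  0  1  2  2  2  2
 8  0  1  2  2  3  3
10  0  1  2  2  3  3
dp[5][5] = 3. One LCS (by backtracking along matches): 8, 10, 8.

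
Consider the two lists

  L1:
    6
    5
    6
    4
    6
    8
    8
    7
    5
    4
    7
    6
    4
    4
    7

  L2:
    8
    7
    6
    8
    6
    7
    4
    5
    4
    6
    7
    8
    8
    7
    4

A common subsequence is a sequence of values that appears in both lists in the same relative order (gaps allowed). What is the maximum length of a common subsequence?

8

Match 6 [1,5]; then 5 [2,8]; then 4 [4,9]; then 6 [5,10]; then 8 [6,12]; then 8 [7,13]; then 7 [11,14]; then 4 [14,15] — 8 values in the same relative order in both, and the DP table's final entry dp[15][15] is also 8, so no common subsequence is longer.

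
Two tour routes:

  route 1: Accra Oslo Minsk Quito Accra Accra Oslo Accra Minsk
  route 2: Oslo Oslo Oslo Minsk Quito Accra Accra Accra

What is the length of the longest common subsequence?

6

Pick Oslo at route 1[2]=route 2[3], Minsk at route 1[3]=route 2[4], Quito at route 1[4]=route 2[5], Accra at route 1[5]=route 2[6], Accra at route 1[6]=route 2[7], Accra at route 1[8]=route 2[8]; all 6 stops appear in both, in order. Since dp[9][8] = 6, nothing longer is possible.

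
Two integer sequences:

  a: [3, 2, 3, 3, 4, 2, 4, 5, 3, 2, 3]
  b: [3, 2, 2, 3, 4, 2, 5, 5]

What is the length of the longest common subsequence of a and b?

Let dp[i][j] be the LCS length of the first i values of a and the first j values of b. dp[i][j] = dp[i-1][j-1]+1 when the i-th and j-th values match, else max(dp[i-1][j], dp[i][j-1]).
    ·  3  2  2  3  4  2  5  5
 ·  0  0  0  0  0  0  0  0  0
 3  0  1  1  1  1  1  1  1  1
 2  0  1  2  2  2  2  2  2  2
 3  0  1  2  2  3  3  3  3  3
 3  0  1  2  2  3  3  3  3  3
 4  0  1  2  2  3  4  4  4  4
 2  0  1  2  3  3  4  5  5  5
 4  0  1  2  3  3  4  5  5  5
 5  0  1  2  3  3  4  5  6  6
 3  0  1  2  3  4  4  5  6  6
 2  0  1  2  3  4  4  5  6  6
 3  0  1  2  3  4  4  5  6  6
dp[11][8] = 6. One LCS (by backtracking along matches): 3, 2, 3, 4, 2, 5.

6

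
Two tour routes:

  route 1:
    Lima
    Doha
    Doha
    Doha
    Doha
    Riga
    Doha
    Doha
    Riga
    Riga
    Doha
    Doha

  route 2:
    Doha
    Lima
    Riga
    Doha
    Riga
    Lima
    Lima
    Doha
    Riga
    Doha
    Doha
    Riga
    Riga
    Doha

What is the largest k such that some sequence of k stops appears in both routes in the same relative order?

Pick Lima (route 1 #1, route 2 #2) → Doha (route 1 #2, route 2 #4) → Doha (route 1 #5, route 2 #8) → Riga (route 1 #6, route 2 #9) → Doha (route 1 #7, route 2 #10) → Doha (route 1 #8, route 2 #11) → Riga (route 1 #9, route 2 #12) → Riga (route 1 #10, route 2 #13) → Doha (route 1 #12, route 2 #14); all 9 stops appear in both, in order. Since dp[12][14] = 9, nothing longer is possible.

9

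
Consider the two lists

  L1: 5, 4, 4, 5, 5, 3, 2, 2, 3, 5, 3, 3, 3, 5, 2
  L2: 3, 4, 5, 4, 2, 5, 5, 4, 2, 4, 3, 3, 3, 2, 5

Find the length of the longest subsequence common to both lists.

9

Match 5 at L1[1]=L2[3], 4 at L1[2]=L2[4], 5 at L1[4]=L2[6], 5 at L1[5]=L2[7], 2 at L1[7]=L2[9], 3 at L1[9]=L2[11], 3 at L1[11]=L2[12], 3 at L1[12]=L2[13], 5 at L1[14]=L2[15] — 9 values in the same relative order in both. dp[15][15] = 9 confirms this is the maximum.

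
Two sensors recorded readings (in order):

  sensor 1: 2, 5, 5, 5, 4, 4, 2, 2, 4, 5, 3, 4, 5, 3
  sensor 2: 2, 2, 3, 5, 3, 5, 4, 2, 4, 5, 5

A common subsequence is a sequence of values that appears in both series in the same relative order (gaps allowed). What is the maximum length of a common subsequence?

One common subsequence of length 8: 2 (sensor 1 #1, sensor 2 #2); then 5 (sensor 1 #2, sensor 2 #4); then 5 (sensor 1 #4, sensor 2 #6); then 4 (sensor 1 #6, sensor 2 #7); then 2 (sensor 1 #8, sensor 2 #8); then 4 (sensor 1 #9, sensor 2 #9); then 5 (sensor 1 #10, sensor 2 #10); then 5 (sensor 1 #13, sensor 2 #11). The LCS DP gives dp[14][11] = 8, so this is optimal.

8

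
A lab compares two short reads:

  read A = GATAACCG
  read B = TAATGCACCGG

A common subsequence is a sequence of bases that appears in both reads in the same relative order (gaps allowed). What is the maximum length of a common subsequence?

Let dp[i][j] be the LCS length of the first i bases of read A and the first j bases of read B. dp[i][j] = dp[i-1][j-1]+1 when the i-th and j-th bases match, else max(dp[i-1][j], dp[i][j-1]).
    ·  T  A  A  T  G  C  A  C  C  G  G
 ·  0  0  0  0  0  0  0  0  0  0  0  0
 G  0  0  0  0  0  1  1  1  1  1  1  1
 A  0  0  1  1  1  1  1  2  2  2  2  2
 T  0  1  1  1  2  2  2  2  2  2  2  2
 A  0  1  2  2  2  2  2  3  3  3  3  3
 A  0  1  2  3  3  3  3  3  3  3  3  3
 C  0  1  2  3  3  3  4  4  4  4  4  4
 C  0  1  2  3  3  3  4  4  5  5  5  5
 G  0  1  2  3  3  4  4  4  5  5  6  6
dp[8][11] = 6. One LCS (by backtracking along matches): ATACCG.

6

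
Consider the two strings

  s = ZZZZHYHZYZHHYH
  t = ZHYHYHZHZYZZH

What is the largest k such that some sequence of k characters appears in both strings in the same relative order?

9

Match Z (s #4, t #1) → H (s #5, t #2) → Y (s #6, t #3) → H (s #7, t #4) → Y (s #9, t #5) → Z (s #10, t #7) → H (s #11, t #8) → Y (s #13, t #10) → H (s #14, t #13) — 9 characters in the same relative order in both. Since dp[14][13] = 9, nothing longer is possible.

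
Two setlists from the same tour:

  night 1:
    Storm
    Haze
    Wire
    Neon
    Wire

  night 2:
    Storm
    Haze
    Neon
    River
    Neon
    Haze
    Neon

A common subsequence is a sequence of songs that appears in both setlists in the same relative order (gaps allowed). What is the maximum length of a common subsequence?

One common subsequence of length 3: Storm [1,1] → Haze [2,6] → Neon [4,7], and the DP table's final entry dp[5][7] is also 3, so no common subsequence is longer.

3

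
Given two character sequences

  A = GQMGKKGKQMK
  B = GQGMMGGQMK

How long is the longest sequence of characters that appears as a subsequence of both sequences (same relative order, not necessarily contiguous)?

Let dp[i][j] be the LCS length of the first i characters of A and the first j characters of B. dp[i][j] = dp[i-1][j-1]+1 when the i-th and j-th characters match, else max(dp[i-1][j], dp[i][j-1]).
    ·  G  Q  G  M  M  G  G  Q  M  K
 ·  0  0  0  0  0  0  0  0  0  0  0
 G  0  1  1  1  1  1  1  1  1  1  1
 Q  0  1  2  2  2  2  2  2  2  2  2
 M  0  1  2  2  3  3  3  3  3  3  3
 G  0  1  2  3  3  3  4  4  4  4  4
 K  0  1  2  3  3  3  4  4  4  4  5
 K  0  1  2  3  3  3  4  4  4  4  5
 G  0  1  2  3  3  3  4  5  5  5  5
 K  0  1  2  3  3  3  4  5  5  5  6
 Q  0  1  2  3  3  3  4  5  6  6  6
 M  0  1  2  3  4  4  4  5  6  7  7
 K  0  1  2  3  4  4  4  5  6  7  8
dp[11][10] = 8. One LCS (by backtracking along matches): GQMGGQMK.

8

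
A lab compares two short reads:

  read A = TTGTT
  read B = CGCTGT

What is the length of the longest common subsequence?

One common subsequence of length 3: T [2,4], then G [3,5], then T [5,6]. dp[5][6] = 3 confirms this is the maximum.

3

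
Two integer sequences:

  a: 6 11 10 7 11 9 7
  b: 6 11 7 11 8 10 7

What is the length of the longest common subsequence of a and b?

Let dp[i][j] be the LCS length of the first i values of a and the first j values of b. dp[i][j] = dp[i-1][j-1]+1 when the i-th and j-th values match, else max(dp[i-1][j], dp[i][j-1]).
    ·  6 11  7 11  8 10  7
 ·  0  0  0  0  0  0  0  0
 6  0  1  1  1  1  1  1  1
11  0  1  2  2  2  2  2  2
10  0  1  2  2  2  2  3  3
 7  0  1  2  3  3  3  3  4
11  0  1  2  3  4  4  4  4
 9  0  1  2  3  4  4  4  4
 7  0  1  2  3  4  4  4  5
dp[7][7] = 5. One LCS (by backtracking along matches): 6, 11, 7, 11, 7.

5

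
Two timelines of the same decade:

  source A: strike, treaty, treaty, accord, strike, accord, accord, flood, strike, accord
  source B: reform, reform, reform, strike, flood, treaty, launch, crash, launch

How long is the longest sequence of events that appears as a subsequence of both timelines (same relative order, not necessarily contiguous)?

Match strike (source A #1, source B #4), treaty (source A #2, source B #6) — 2 events in the same relative order in both, and the DP table's final entry dp[10][9] is also 2, so no common subsequence is longer.

2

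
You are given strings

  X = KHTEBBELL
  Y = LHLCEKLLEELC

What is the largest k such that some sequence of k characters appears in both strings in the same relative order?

Pick K [1,6], then E [4,9], then E [7,10], then L [8,11]; all 4 characters appear in both, in order. Since dp[9][12] = 4, nothing longer is possible.

4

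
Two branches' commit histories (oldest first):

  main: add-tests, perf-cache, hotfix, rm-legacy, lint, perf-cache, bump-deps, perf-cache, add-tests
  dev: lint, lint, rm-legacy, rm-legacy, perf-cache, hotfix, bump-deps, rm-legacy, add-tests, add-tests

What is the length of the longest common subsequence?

Match perf-cache at main[2]=dev[5]; then hotfix at main[3]=dev[6]; then rm-legacy at main[4]=dev[8]; then add-tests at main[9]=dev[10] — 4 commits in the same relative order in both. Since dp[9][10] = 4, nothing longer is possible.

4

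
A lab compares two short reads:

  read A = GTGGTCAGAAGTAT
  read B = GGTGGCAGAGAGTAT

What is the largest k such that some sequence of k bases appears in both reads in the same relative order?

Pick G at read A[1]=read B[2] → T at read A[2]=read B[3] → G at read A[3]=read B[4] → G at read A[4]=read B[5] → C at read A[6]=read B[6] → A at read A[7]=read B[7] → G at read A[8]=read B[8] → A at read A[9]=read B[9] → A at read A[10]=read B[11] → G at read A[11]=read B[12] → T at read A[12]=read B[13] → A at read A[13]=read B[14] → T at read A[14]=read B[15]; all 13 bases appear in both, in order. Since dp[14][15] = 13, nothing longer is possible.

13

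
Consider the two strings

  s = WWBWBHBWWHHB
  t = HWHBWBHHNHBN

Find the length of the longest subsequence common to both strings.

Match W [1,2], B [3,4], W [4,5], B [5,6], H [6,7], H [10,8], H [11,10], B [12,11] — 8 characters in the same relative order in both. dp[12][12] = 8 confirms this is the maximum.

8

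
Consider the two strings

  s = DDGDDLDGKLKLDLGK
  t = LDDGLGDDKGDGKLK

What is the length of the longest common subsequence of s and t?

10

One common subsequence of length 10: D [1,2]; then D [2,3]; then G [3,6]; then D [4,7]; then D [5,8]; then D [7,11]; then G [8,12]; then K [11,13]; then L [14,14]; then K [16,15], and the DP table's final entry dp[16][15] is also 10, so no common subsequence is longer.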